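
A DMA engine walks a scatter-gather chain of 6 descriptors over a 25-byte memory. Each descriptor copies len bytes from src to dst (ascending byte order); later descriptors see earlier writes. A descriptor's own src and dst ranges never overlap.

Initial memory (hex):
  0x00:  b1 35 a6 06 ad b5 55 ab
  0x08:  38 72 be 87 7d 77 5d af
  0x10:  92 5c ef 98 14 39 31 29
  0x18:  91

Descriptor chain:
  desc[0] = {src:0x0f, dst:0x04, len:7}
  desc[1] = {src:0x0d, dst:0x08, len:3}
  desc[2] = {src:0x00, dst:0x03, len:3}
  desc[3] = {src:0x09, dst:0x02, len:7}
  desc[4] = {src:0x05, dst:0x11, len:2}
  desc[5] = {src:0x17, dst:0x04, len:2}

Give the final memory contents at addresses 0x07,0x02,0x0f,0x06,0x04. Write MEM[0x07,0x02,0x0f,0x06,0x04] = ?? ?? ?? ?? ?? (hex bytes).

  after D0: wrote 7B at 0x04 = af925cef981439
  after D1: wrote 3B at 0x08 = 775daf
  after D2: wrote 3B at 0x03 = b135a6
  after D3: wrote 7B at 0x02 = 5daf877d775daf
  after D4: wrote 2B at 0x11 = 7d77
  after D5: wrote 2B at 0x04 = 2991
query mem[0x07]=0x5d, mem[0x02]=0x5d, mem[0x0f]=0xaf, mem[0x06]=0x77, mem[0x04]=0x29

MEM[0x07,0x02,0x0f,0x06,0x04] = 5d 5d af 77 29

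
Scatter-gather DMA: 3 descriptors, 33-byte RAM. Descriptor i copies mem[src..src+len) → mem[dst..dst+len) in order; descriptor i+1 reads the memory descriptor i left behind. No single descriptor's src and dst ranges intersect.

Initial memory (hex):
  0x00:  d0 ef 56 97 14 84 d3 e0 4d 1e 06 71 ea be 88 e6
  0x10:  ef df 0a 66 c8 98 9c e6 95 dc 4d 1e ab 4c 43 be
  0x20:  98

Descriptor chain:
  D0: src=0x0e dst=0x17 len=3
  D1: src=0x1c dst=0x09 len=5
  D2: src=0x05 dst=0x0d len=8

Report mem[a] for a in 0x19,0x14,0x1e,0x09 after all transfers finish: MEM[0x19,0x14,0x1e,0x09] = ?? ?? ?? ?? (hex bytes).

  after D0: wrote 3B at 0x17 = 88e6ef
  after D1: wrote 5B at 0x09 = ab4c43be98
  after D2: wrote 8B at 0x0d = 84d3e04dab4c43be
query mem[0x19]=0xef, mem[0x14]=0xbe, mem[0x1e]=0x43, mem[0x09]=0xab

MEM[0x19,0x14,0x1e,0x09] = ef be 43 ab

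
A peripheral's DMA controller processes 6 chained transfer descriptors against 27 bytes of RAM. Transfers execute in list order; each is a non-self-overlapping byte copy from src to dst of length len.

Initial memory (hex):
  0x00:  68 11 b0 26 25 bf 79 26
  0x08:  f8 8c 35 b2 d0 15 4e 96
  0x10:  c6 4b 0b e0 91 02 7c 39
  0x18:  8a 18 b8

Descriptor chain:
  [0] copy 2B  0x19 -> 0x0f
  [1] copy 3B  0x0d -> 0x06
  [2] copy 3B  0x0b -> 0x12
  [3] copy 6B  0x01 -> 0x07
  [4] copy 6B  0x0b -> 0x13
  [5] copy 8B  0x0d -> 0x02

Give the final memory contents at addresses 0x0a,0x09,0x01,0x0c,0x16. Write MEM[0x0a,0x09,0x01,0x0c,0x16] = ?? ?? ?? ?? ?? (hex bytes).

MEM[0x0a,0x09,0x01,0x0c,0x16] = 25 15 11 15 4e

#0 dst[0x0f+2] := {0x18,0xb8}
#1 dst[0x06+3] := {0x15,0x4e,0x18}
#2 dst[0x12+3] := {0xb2,0xd0,0x15}
#3 dst[0x07+6] := {0x11,0xb0,0x26,0x25,0xbf,0x15}
#4 dst[0x13+6] := {0xbf,0x15,0x15,0x4e,0x18,0xb8}
#5 dst[0x02+8] := {0x15,0x4e,0x18,0xb8,0x4b,0xb2,0xbf,0x15}
query mem[0x0a]=0x25, mem[0x09]=0x15, mem[0x01]=0x11, mem[0x0c]=0x15, mem[0x16]=0x4e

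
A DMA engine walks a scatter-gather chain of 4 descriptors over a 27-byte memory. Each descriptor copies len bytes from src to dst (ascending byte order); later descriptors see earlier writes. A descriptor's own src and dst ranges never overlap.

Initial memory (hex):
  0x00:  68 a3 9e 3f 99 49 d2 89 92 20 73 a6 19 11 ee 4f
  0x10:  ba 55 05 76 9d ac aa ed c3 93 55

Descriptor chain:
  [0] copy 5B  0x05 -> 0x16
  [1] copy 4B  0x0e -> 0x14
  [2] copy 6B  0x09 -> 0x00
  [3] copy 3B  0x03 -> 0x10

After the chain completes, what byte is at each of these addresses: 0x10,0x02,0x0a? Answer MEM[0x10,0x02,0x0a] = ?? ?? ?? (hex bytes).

D0: mem[0x16..0x1a] <- [49 d2 89 92 20]
D1: mem[0x14..0x17] <- [ee 4f ba 55]
D2: mem[0x00..0x05] <- [20 73 a6 19 11 ee]
D3: mem[0x10..0x12] <- [19 11 ee]
query mem[0x10]=0x19, mem[0x02]=0xa6, mem[0x0a]=0x73

MEM[0x10,0x02,0x0a] = 19 a6 73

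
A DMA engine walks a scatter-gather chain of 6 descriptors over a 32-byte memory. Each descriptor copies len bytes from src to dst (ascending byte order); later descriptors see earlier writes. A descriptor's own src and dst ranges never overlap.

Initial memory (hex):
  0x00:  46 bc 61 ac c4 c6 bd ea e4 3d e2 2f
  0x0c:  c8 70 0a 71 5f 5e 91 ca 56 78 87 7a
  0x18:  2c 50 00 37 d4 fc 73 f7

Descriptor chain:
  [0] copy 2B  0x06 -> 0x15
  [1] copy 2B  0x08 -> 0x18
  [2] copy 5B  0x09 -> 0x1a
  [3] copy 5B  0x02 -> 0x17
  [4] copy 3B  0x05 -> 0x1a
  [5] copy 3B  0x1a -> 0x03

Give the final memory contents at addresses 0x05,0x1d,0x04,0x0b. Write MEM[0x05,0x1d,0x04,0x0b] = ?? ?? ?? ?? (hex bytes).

D0: mem[0x15..0x16] <- [bd ea]
D1: mem[0x18..0x19] <- [e4 3d]
D2: mem[0x1a..0x1e] <- [3d e2 2f c8 70]
D3: mem[0x17..0x1b] <- [61 ac c4 c6 bd]
D4: mem[0x1a..0x1c] <- [c6 bd ea]
D5: mem[0x03..0x05] <- [c6 bd ea]
query mem[0x05]=0xea, mem[0x1d]=0xc8, mem[0x04]=0xbd, mem[0x0b]=0x2f

MEM[0x05,0x1d,0x04,0x0b] = ea c8 bd 2f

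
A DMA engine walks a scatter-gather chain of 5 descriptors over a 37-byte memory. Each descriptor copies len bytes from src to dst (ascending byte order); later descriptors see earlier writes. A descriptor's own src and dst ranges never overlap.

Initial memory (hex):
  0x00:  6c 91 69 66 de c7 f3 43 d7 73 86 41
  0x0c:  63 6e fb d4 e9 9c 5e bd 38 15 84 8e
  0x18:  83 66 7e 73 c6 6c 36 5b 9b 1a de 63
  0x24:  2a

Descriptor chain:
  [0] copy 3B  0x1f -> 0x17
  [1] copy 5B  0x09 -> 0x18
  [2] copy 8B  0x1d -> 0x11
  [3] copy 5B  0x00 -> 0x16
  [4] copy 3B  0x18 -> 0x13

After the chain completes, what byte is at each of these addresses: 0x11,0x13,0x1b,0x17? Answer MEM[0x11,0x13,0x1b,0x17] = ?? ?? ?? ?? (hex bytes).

#0 dst[0x17+3] := {0x5b,0x9b,0x1a}
#1 dst[0x18+5] := {0x73,0x86,0x41,0x63,0x6e}
#2 dst[0x11+8] := {0x6c,0x36,0x5b,0x9b,0x1a,0xde,0x63,0x2a}
#3 dst[0x16+5] := {0x6c,0x91,0x69,0x66,0xde}
#4 dst[0x13+3] := {0x69,0x66,0xde}
query mem[0x11]=0x6c, mem[0x13]=0x69, mem[0x1b]=0x63, mem[0x17]=0x91

MEM[0x11,0x13,0x1b,0x17] = 6c 69 63 91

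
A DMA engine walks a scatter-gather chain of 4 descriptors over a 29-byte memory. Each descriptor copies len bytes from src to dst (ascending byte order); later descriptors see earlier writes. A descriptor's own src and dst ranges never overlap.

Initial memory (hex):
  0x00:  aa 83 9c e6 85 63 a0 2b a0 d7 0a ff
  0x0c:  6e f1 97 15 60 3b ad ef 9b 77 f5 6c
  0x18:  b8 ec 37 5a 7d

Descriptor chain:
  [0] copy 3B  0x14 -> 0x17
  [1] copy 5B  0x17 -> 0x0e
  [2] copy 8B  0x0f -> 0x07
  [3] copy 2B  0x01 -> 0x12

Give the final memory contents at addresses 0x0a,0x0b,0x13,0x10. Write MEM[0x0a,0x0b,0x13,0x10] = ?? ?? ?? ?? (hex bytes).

MEM[0x0a,0x0b,0x13,0x10] = 5a ef 9c f5

#0 dst[0x17+3] := {0x9b,0x77,0xf5}
#1 dst[0x0e+5] := {0x9b,0x77,0xf5,0x37,0x5a}
#2 dst[0x07+8] := {0x77,0xf5,0x37,0x5a,0xef,0x9b,0x77,0xf5}
#3 dst[0x12+2] := {0x83,0x9c}
query mem[0x0a]=0x5a, mem[0x0b]=0xef, mem[0x13]=0x9c, mem[0x10]=0xf5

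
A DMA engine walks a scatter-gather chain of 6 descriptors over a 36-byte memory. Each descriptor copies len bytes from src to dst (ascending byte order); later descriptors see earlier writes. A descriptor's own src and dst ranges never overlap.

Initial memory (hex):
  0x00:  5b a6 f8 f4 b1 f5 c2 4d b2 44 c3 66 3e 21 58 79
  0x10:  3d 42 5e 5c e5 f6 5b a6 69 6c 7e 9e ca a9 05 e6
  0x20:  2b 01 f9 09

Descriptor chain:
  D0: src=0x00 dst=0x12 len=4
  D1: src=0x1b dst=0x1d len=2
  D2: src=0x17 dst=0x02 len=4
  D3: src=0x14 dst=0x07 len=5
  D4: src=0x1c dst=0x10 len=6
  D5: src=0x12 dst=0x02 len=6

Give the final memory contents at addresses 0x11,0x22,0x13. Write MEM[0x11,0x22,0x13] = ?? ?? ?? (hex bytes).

  after D0: wrote 4B at 0x12 = 5ba6f8f4
  after D1: wrote 2B at 0x1d = 9eca
  after D2: wrote 4B at 0x02 = a6696c7e
  after D3: wrote 5B at 0x07 = f8f45ba669
  after D4: wrote 6B at 0x10 = ca9ecae62b01
  after D5: wrote 6B at 0x02 = cae62b015ba6
query mem[0x11]=0x9e, mem[0x22]=0xf9, mem[0x13]=0xe6

MEM[0x11,0x22,0x13] = 9e f9 e6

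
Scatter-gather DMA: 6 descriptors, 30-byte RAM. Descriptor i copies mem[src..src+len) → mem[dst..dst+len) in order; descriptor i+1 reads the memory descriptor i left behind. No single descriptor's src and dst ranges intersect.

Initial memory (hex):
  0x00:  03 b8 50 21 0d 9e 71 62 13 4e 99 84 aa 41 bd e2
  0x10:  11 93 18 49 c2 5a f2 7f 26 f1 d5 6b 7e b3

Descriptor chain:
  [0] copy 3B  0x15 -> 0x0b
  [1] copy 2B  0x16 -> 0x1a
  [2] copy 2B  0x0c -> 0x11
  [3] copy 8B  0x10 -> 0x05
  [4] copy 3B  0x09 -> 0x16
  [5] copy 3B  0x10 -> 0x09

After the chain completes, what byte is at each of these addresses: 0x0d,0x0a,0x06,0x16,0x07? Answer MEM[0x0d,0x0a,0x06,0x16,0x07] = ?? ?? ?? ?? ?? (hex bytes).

D0: mem[0x0b..0x0d] <- [5a f2 7f]
D1: mem[0x1a..0x1b] <- [f2 7f]
D2: mem[0x11..0x12] <- [f2 7f]
D3: mem[0x05..0x0c] <- [11 f2 7f 49 c2 5a f2 7f]
D4: mem[0x16..0x18] <- [c2 5a f2]
D5: mem[0x09..0x0b] <- [11 f2 7f]
query mem[0x0d]=0x7f, mem[0x0a]=0xf2, mem[0x06]=0xf2, mem[0x16]=0xc2, mem[0x07]=0x7f

MEM[0x0d,0x0a,0x06,0x16,0x07] = 7f f2 f2 c2 7f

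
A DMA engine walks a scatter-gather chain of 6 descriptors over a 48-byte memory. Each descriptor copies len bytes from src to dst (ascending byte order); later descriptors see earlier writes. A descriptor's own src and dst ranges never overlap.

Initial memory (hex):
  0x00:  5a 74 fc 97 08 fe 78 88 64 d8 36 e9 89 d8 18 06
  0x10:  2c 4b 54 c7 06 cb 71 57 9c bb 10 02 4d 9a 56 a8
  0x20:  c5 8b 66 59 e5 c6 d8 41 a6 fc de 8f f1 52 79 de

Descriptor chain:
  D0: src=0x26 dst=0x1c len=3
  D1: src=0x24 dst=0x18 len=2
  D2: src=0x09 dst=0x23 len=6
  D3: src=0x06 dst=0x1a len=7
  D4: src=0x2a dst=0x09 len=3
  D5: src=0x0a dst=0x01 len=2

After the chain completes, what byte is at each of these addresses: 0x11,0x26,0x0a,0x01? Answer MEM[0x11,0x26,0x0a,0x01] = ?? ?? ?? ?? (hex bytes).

#0 dst[0x1c+3] := {0xd8,0x41,0xa6}
#1 dst[0x18+2] := {0xe5,0xc6}
#2 dst[0x23+6] := {0xd8,0x36,0xe9,0x89,0xd8,0x18}
#3 dst[0x1a+7] := {0x78,0x88,0x64,0xd8,0x36,0xe9,0x89}
#4 dst[0x09+3] := {0xde,0x8f,0xf1}
#5 dst[0x01+2] := {0x8f,0xf1}
query mem[0x11]=0x4b, mem[0x26]=0x89, mem[0x0a]=0x8f, mem[0x01]=0x8f

MEM[0x11,0x26,0x0a,0x01] = 4b 89 8f 8f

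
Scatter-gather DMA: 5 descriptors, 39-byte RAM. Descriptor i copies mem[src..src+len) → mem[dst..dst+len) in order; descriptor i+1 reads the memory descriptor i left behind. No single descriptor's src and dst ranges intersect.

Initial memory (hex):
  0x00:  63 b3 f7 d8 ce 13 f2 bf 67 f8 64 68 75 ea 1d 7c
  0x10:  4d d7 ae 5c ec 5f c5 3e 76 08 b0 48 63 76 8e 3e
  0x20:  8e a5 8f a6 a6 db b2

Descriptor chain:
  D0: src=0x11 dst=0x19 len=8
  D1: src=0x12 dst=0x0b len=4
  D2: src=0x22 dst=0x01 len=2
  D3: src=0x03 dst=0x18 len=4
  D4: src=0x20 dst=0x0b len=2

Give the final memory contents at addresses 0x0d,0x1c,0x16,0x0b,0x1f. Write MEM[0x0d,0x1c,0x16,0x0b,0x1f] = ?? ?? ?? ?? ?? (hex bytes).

MEM[0x0d,0x1c,0x16,0x0b,0x1f] = ec ec c5 76 3e

D0: mem[0x19..0x20] <- [d7 ae 5c ec 5f c5 3e 76]
D1: mem[0x0b..0x0e] <- [ae 5c ec 5f]
D2: mem[0x01..0x02] <- [8f a6]
D3: mem[0x18..0x1b] <- [d8 ce 13 f2]
D4: mem[0x0b..0x0c] <- [76 a5]
query mem[0x0d]=0xec, mem[0x1c]=0xec, mem[0x16]=0xc5, mem[0x0b]=0x76, mem[0x1f]=0x3e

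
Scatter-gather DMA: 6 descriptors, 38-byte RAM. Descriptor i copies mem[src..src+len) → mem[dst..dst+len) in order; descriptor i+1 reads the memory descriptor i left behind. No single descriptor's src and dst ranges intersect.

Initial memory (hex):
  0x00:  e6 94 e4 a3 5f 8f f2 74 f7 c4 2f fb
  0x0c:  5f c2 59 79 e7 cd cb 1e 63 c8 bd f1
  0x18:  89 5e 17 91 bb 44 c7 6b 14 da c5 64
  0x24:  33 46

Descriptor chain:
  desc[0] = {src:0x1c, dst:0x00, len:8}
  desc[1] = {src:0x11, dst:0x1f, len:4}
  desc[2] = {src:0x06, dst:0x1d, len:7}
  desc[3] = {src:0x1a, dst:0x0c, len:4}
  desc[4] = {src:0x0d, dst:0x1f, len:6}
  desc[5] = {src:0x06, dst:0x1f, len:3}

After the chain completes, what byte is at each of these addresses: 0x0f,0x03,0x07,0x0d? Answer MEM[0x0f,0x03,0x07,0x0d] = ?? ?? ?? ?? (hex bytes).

#0 dst[0x00+8] := {0xbb,0x44,0xc7,0x6b,0x14,0xda,0xc5,0x64}
#1 dst[0x1f+4] := {0xcd,0xcb,0x1e,0x63}
#2 dst[0x1d+7] := {0xc5,0x64,0xf7,0xc4,0x2f,0xfb,0x5f}
#3 dst[0x0c+4] := {0x17,0x91,0xbb,0xc5}
#4 dst[0x1f+6] := {0x91,0xbb,0xc5,0xe7,0xcd,0xcb}
#5 dst[0x1f+3] := {0xc5,0x64,0xf7}
query mem[0x0f]=0xc5, mem[0x03]=0x6b, mem[0x07]=0x64, mem[0x0d]=0x91

MEM[0x0f,0x03,0x07,0x0d] = c5 6b 64 91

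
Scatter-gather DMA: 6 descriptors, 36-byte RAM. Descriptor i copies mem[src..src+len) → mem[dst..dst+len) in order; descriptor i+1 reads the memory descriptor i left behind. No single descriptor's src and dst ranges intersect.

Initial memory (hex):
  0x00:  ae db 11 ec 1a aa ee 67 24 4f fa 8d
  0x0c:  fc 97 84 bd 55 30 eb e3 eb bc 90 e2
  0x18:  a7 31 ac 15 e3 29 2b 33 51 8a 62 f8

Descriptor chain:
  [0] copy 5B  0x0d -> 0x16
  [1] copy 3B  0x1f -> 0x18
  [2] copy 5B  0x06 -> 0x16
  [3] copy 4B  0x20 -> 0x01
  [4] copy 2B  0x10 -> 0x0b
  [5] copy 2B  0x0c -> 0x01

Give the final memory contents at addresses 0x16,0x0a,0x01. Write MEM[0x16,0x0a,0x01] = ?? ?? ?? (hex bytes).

#0 dst[0x16+5] := {0x97,0x84,0xbd,0x55,0x30}
#1 dst[0x18+3] := {0x33,0x51,0x8a}
#2 dst[0x16+5] := {0xee,0x67,0x24,0x4f,0xfa}
#3 dst[0x01+4] := {0x51,0x8a,0x62,0xf8}
#4 dst[0x0b+2] := {0x55,0x30}
#5 dst[0x01+2] := {0x30,0x97}
query mem[0x16]=0xee, mem[0x0a]=0xfa, mem[0x01]=0x30

MEM[0x16,0x0a,0x01] = ee fa 30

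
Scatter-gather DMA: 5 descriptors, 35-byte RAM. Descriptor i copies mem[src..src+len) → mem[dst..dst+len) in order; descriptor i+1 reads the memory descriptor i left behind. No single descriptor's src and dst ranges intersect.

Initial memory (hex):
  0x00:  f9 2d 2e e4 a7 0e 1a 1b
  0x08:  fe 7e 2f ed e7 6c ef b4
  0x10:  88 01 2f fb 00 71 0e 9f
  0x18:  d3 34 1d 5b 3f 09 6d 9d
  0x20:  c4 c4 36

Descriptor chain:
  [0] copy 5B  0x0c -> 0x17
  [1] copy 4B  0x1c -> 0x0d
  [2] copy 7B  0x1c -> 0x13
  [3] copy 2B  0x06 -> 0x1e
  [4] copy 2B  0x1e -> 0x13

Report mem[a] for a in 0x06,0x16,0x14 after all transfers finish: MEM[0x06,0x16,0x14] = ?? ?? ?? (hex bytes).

MEM[0x06,0x16,0x14] = 1a 9d 1b

D0: mem[0x17..0x1b] <- [e7 6c ef b4 88]
D1: mem[0x0d..0x10] <- [3f 09 6d 9d]
D2: mem[0x13..0x19] <- [3f 09 6d 9d c4 c4 36]
D3: mem[0x1e..0x1f] <- [1a 1b]
D4: mem[0x13..0x14] <- [1a 1b]
query mem[0x06]=0x1a, mem[0x16]=0x9d, mem[0x14]=0x1b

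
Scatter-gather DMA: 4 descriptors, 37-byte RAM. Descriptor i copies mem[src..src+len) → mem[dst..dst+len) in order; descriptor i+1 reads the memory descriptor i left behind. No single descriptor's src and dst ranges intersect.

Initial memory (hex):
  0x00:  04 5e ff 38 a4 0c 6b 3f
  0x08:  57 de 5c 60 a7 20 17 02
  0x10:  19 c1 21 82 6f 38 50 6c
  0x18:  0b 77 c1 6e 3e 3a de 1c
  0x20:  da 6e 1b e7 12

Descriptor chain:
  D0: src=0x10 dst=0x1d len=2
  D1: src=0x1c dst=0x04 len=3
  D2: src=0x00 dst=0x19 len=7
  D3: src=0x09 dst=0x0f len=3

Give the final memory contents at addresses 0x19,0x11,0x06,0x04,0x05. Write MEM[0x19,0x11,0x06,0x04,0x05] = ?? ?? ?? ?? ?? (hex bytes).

MEM[0x19,0x11,0x06,0x04,0x05] = 04 60 c1 3e 19

D0: mem[0x1d..0x1e] <- [19 c1]
D1: mem[0x04..0x06] <- [3e 19 c1]
D2: mem[0x19..0x1f] <- [04 5e ff 38 3e 19 c1]
D3: mem[0x0f..0x11] <- [de 5c 60]
query mem[0x19]=0x04, mem[0x11]=0x60, mem[0x06]=0xc1, mem[0x04]=0x3e, mem[0x05]=0x19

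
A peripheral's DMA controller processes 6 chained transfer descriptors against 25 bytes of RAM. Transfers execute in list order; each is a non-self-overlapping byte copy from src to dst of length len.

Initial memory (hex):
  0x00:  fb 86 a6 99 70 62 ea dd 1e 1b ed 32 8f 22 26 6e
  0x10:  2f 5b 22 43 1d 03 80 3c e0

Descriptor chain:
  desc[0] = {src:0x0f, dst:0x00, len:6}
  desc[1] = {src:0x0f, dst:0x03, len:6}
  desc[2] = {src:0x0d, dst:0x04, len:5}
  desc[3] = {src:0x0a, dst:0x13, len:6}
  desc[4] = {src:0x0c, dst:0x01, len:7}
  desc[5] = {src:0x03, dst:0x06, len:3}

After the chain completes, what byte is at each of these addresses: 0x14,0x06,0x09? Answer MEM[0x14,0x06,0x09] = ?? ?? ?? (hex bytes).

D0: mem[0x00..0x05] <- [6e 2f 5b 22 43 1d]
D1: mem[0x03..0x08] <- [6e 2f 5b 22 43 1d]
D2: mem[0x04..0x08] <- [22 26 6e 2f 5b]
D3: mem[0x13..0x18] <- [ed 32 8f 22 26 6e]
D4: mem[0x01..0x07] <- [8f 22 26 6e 2f 5b 22]
D5: mem[0x06..0x08] <- [26 6e 2f]
query mem[0x14]=0x32, mem[0x06]=0x26, mem[0x09]=0x1b

MEM[0x14,0x06,0x09] = 32 26 1b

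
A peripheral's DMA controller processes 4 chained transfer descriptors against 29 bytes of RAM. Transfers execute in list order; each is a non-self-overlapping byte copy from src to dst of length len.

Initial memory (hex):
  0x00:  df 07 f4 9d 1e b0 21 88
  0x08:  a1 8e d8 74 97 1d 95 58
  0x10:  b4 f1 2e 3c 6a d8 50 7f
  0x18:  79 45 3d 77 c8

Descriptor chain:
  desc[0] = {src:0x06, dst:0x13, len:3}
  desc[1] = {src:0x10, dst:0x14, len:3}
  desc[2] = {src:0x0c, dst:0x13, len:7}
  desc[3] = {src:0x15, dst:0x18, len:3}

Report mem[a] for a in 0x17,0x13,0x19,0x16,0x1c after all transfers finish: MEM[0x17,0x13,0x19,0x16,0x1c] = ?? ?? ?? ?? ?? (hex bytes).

[0] 0x06->0x13 len=3 : 21 88 a1
[1] 0x10->0x14 len=3 : b4 f1 2e
[2] 0x0c->0x13 len=7 : 97 1d 95 58 b4 f1 2e
[3] 0x15->0x18 len=3 : 95 58 b4
query mem[0x17]=0xb4, mem[0x13]=0x97, mem[0x19]=0x58, mem[0x16]=0x58, mem[0x1c]=0xc8

MEM[0x17,0x13,0x19,0x16,0x1c] = b4 97 58 58 c8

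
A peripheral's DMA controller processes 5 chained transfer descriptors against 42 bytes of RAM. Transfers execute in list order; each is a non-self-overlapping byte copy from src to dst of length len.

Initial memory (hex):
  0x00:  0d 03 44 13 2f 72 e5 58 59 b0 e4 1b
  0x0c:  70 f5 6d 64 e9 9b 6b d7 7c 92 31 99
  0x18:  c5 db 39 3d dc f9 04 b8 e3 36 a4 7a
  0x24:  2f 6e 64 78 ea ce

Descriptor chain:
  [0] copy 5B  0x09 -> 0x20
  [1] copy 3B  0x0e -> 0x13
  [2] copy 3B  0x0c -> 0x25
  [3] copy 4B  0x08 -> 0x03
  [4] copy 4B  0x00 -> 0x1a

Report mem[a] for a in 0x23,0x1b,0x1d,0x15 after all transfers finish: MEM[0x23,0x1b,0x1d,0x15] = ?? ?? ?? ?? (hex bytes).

#0 dst[0x20+5] := {0xb0,0xe4,0x1b,0x70,0xf5}
#1 dst[0x13+3] := {0x6d,0x64,0xe9}
#2 dst[0x25+3] := {0x70,0xf5,0x6d}
#3 dst[0x03+4] := {0x59,0xb0,0xe4,0x1b}
#4 dst[0x1a+4] := {0x0d,0x03,0x44,0x59}
query mem[0x23]=0x70, mem[0x1b]=0x03, mem[0x1d]=0x59, mem[0x15]=0xe9

MEM[0x23,0x1b,0x1d,0x15] = 70 03 59 e9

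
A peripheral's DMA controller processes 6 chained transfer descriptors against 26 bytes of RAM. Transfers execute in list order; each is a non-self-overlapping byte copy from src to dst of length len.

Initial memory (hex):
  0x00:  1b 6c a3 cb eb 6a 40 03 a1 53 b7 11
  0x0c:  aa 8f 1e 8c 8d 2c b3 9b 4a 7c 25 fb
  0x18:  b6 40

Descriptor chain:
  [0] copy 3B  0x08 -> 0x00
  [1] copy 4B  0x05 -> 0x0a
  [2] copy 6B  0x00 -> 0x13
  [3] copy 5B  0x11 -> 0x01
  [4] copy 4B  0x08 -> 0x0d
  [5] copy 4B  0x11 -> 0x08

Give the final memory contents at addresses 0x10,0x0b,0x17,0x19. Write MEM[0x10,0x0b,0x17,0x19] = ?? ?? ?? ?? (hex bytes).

MEM[0x10,0x0b,0x17,0x19] = 40 53 eb 40

#0 dst[0x00+3] := {0xa1,0x53,0xb7}
#1 dst[0x0a+4] := {0x6a,0x40,0x03,0xa1}
#2 dst[0x13+6] := {0xa1,0x53,0xb7,0xcb,0xeb,0x6a}
#3 dst[0x01+5] := {0x2c,0xb3,0xa1,0x53,0xb7}
#4 dst[0x0d+4] := {0xa1,0x53,0x6a,0x40}
#5 dst[0x08+4] := {0x2c,0xb3,0xa1,0x53}
query mem[0x10]=0x40, mem[0x0b]=0x53, mem[0x17]=0xeb, mem[0x19]=0x40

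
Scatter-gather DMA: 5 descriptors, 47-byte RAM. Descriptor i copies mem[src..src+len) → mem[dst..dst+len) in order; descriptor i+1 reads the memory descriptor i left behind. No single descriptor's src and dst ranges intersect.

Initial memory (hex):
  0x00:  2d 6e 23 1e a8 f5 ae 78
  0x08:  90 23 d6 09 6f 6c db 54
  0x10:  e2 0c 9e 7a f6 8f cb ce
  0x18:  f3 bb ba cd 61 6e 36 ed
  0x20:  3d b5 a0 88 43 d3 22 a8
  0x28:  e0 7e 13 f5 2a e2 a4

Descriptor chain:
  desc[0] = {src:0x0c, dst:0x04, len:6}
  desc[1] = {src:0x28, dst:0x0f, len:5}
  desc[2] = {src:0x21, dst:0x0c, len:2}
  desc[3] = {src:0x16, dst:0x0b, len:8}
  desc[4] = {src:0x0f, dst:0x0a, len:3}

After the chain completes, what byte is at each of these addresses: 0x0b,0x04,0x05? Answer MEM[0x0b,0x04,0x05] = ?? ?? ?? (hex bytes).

  after D0: wrote 6B at 0x04 = 6f6cdb54e20c
  after D1: wrote 5B at 0x0f = e07e13f52a
  after D2: wrote 2B at 0x0c = b5a0
  after D3: wrote 8B at 0x0b = cbcef3bbbacd616e
  after D4: wrote 3B at 0x0a = bacd61
query mem[0x0b]=0xcd, mem[0x04]=0x6f, mem[0x05]=0x6c

MEM[0x0b,0x04,0x05] = cd 6f 6c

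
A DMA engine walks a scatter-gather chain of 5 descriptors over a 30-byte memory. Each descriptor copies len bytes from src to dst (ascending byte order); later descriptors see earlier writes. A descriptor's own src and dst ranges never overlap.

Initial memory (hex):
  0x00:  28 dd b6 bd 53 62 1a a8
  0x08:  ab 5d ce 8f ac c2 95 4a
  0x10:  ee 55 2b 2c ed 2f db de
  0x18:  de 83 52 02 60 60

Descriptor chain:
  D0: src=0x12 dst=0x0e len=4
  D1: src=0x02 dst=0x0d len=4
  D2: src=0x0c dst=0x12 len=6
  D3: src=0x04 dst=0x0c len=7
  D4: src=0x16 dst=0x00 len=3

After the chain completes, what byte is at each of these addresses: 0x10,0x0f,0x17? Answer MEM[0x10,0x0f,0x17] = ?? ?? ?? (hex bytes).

  after D0: wrote 4B at 0x0e = 2b2ced2f
  after D1: wrote 4B at 0x0d = b6bd5362
  after D2: wrote 6B at 0x12 = acb6bd53622f
  after D3: wrote 7B at 0x0c = 53621aa8ab5dce
  after D4: wrote 3B at 0x00 = 622fde
query mem[0x10]=0xab, mem[0x0f]=0xa8, mem[0x17]=0x2f

MEM[0x10,0x0f,0x17] = ab a8 2f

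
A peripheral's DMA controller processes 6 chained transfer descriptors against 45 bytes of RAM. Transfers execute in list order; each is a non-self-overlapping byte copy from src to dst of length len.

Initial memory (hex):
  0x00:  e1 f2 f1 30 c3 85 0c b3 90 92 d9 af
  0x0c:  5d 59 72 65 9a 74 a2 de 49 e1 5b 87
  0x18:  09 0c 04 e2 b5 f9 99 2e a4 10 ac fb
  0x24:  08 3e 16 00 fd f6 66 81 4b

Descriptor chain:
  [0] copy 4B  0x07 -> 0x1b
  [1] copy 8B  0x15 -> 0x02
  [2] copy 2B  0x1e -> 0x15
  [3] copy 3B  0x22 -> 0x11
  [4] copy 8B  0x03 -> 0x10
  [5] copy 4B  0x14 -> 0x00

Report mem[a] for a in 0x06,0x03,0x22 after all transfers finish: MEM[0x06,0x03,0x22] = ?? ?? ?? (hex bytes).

D0: mem[0x1b..0x1e] <- [b3 90 92 d9]
D1: mem[0x02..0x09] <- [e1 5b 87 09 0c 04 b3 90]
D2: mem[0x15..0x16] <- [d9 2e]
D3: mem[0x11..0x13] <- [ac fb 08]
D4: mem[0x10..0x17] <- [5b 87 09 0c 04 b3 90 d9]
D5: mem[0x00..0x03] <- [04 b3 90 d9]
query mem[0x06]=0x0c, mem[0x03]=0xd9, mem[0x22]=0xac

MEM[0x06,0x03,0x22] = 0c d9 ac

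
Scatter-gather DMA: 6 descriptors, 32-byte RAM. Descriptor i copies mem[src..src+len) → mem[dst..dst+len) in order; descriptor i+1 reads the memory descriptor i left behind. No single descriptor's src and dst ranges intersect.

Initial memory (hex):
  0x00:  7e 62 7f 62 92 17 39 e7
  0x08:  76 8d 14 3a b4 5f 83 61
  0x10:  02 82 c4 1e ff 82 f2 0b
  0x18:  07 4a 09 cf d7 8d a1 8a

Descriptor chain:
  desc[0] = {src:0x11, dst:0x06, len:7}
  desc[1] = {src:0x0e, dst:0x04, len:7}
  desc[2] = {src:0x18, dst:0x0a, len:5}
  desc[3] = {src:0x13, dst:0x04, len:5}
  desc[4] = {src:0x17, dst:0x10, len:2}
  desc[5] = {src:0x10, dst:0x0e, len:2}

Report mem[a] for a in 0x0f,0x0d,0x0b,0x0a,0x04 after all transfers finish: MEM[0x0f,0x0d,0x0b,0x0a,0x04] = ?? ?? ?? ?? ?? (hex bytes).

MEM[0x0f,0x0d,0x0b,0x0a,0x04] = 07 cf 4a 07 1e

[0] 0x11->0x06 len=7 : 82 c4 1e ff 82 f2 0b
[1] 0x0e->0x04 len=7 : 83 61 02 82 c4 1e ff
[2] 0x18->0x0a len=5 : 07 4a 09 cf d7
[3] 0x13->0x04 len=5 : 1e ff 82 f2 0b
[4] 0x17->0x10 len=2 : 0b 07
[5] 0x10->0x0e len=2 : 0b 07
query mem[0x0f]=0x07, mem[0x0d]=0xcf, mem[0x0b]=0x4a, mem[0x0a]=0x07, mem[0x04]=0x1e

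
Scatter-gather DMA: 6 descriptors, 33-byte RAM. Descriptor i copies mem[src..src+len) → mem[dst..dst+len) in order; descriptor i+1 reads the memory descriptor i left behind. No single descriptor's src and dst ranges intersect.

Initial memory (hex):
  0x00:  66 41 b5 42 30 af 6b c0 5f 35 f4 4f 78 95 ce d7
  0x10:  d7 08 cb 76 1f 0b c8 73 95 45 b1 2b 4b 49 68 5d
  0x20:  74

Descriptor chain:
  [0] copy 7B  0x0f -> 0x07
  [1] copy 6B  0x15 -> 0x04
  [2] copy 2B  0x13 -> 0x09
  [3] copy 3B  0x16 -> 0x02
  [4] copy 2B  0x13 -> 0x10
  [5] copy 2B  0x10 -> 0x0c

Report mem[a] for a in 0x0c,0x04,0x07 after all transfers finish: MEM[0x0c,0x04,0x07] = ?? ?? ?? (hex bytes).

MEM[0x0c,0x04,0x07] = 76 95 95

D0: mem[0x07..0x0d] <- [d7 d7 08 cb 76 1f 0b]
D1: mem[0x04..0x09] <- [0b c8 73 95 45 b1]
D2: mem[0x09..0x0a] <- [76 1f]
D3: mem[0x02..0x04] <- [c8 73 95]
D4: mem[0x10..0x11] <- [76 1f]
D5: mem[0x0c..0x0d] <- [76 1f]
query mem[0x0c]=0x76, mem[0x04]=0x95, mem[0x07]=0x95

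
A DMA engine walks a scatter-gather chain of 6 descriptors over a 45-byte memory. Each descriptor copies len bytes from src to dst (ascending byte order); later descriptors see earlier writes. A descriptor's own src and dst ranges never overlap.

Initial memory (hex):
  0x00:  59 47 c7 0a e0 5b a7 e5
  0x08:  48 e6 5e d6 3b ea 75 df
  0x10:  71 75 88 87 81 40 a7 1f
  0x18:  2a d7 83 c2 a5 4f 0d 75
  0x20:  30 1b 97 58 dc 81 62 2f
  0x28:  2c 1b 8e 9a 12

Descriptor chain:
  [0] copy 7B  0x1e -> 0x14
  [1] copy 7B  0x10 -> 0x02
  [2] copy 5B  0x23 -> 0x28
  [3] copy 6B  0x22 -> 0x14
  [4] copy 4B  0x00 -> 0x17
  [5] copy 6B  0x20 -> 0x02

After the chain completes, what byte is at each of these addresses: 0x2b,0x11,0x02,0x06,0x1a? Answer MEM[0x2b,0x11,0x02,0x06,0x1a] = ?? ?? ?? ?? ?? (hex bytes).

MEM[0x2b,0x11,0x02,0x06,0x1a] = 62 75 30 dc 75

[0] 0x1e->0x14 len=7 : 0d 75 30 1b 97 58 dc
[1] 0x10->0x02 len=7 : 71 75 88 87 0d 75 30
[2] 0x23->0x28 len=5 : 58 dc 81 62 2f
[3] 0x22->0x14 len=6 : 97 58 dc 81 62 2f
[4] 0x00->0x17 len=4 : 59 47 71 75
[5] 0x20->0x02 len=6 : 30 1b 97 58 dc 81
query mem[0x2b]=0x62, mem[0x11]=0x75, mem[0x02]=0x30, mem[0x06]=0xdc, mem[0x1a]=0x75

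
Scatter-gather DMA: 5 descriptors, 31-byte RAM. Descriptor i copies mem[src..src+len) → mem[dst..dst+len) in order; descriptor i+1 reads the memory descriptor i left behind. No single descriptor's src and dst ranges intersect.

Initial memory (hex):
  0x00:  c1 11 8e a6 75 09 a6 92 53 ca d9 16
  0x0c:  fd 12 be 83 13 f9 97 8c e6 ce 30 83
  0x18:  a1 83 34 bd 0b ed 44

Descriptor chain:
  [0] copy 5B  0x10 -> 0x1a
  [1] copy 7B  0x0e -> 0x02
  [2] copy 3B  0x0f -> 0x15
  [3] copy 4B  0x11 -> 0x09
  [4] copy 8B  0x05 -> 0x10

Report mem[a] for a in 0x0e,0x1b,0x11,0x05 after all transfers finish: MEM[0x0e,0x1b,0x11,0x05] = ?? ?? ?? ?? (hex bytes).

#0 dst[0x1a+5] := {0x13,0xf9,0x97,0x8c,0xe6}
#1 dst[0x02+7] := {0xbe,0x83,0x13,0xf9,0x97,0x8c,0xe6}
#2 dst[0x15+3] := {0x83,0x13,0xf9}
#3 dst[0x09+4] := {0xf9,0x97,0x8c,0xe6}
#4 dst[0x10+8] := {0xf9,0x97,0x8c,0xe6,0xf9,0x97,0x8c,0xe6}
query mem[0x0e]=0xbe, mem[0x1b]=0xf9, mem[0x11]=0x97, mem[0x05]=0xf9

MEM[0x0e,0x1b,0x11,0x05] = be f9 97 f9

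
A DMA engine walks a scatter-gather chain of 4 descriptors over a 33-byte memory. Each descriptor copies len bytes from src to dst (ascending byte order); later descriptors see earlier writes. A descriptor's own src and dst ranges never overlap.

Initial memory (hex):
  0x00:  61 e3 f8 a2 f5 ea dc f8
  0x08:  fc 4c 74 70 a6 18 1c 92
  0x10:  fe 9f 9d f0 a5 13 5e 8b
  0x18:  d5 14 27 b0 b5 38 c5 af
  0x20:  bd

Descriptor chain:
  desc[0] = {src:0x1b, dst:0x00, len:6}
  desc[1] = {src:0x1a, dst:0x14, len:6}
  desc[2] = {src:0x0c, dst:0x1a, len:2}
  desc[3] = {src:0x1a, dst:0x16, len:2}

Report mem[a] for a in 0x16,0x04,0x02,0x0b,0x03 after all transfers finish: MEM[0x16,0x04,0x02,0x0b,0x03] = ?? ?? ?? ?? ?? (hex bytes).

D0: mem[0x00..0x05] <- [b0 b5 38 c5 af bd]
D1: mem[0x14..0x19] <- [27 b0 b5 38 c5 af]
D2: mem[0x1a..0x1b] <- [a6 18]
D3: mem[0x16..0x17] <- [a6 18]
query mem[0x16]=0xa6, mem[0x04]=0xaf, mem[0x02]=0x38, mem[0x0b]=0x70, mem[0x03]=0xc5

MEM[0x16,0x04,0x02,0x0b,0x03] = a6 af 38 70 c5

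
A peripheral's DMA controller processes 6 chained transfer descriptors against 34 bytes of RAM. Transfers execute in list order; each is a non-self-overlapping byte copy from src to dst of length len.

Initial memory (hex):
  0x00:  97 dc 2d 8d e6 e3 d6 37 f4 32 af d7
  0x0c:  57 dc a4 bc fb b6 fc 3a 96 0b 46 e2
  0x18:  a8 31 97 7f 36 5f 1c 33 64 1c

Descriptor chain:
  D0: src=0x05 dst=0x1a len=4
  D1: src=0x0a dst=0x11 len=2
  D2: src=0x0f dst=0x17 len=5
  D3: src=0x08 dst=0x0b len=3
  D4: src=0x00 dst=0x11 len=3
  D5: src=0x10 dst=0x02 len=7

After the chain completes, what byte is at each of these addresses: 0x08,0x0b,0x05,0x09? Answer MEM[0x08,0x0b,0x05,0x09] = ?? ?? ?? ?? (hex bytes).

  after D0: wrote 4B at 0x1a = e3d637f4
  after D1: wrote 2B at 0x11 = afd7
  after D2: wrote 5B at 0x17 = bcfbafd73a
  after D3: wrote 3B at 0x0b = f432af
  after D4: wrote 3B at 0x11 = 97dc2d
  after D5: wrote 7B at 0x02 = fb97dc2d960b46
query mem[0x08]=0x46, mem[0x0b]=0xf4, mem[0x05]=0x2d, mem[0x09]=0x32

MEM[0x08,0x0b,0x05,0x09] = 46 f4 2d 32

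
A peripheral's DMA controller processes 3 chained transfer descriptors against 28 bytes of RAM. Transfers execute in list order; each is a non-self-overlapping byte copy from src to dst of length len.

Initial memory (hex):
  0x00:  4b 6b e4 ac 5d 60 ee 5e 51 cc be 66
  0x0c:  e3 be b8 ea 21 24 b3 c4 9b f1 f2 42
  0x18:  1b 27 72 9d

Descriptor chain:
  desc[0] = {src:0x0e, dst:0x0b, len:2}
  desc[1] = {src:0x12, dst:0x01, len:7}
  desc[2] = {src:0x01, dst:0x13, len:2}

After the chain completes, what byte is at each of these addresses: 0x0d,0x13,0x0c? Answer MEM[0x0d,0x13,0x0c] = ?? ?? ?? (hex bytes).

MEM[0x0d,0x13,0x0c] = be b3 ea

D0: mem[0x0b..0x0c] <- [b8 ea]
D1: mem[0x01..0x07] <- [b3 c4 9b f1 f2 42 1b]
D2: mem[0x13..0x14] <- [b3 c4]
query mem[0x0d]=0xbe, mem[0x13]=0xb3, mem[0x0c]=0xea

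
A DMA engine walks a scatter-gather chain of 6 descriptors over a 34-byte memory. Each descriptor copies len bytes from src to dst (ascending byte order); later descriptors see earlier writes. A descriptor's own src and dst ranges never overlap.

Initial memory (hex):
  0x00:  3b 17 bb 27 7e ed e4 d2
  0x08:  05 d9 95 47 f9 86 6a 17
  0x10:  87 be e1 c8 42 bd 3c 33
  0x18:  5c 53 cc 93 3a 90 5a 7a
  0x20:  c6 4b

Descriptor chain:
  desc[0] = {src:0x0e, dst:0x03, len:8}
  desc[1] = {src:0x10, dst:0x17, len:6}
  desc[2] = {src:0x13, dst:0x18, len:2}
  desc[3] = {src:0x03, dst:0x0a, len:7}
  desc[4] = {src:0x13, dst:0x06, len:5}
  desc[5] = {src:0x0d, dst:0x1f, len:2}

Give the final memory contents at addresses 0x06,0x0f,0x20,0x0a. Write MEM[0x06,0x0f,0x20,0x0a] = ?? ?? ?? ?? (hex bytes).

  after D0: wrote 8B at 0x03 = 6a1787bee1c842bd
  after D1: wrote 6B at 0x17 = 87bee1c842bd
  after D2: wrote 2B at 0x18 = c842
  after D3: wrote 7B at 0x0a = 6a1787bee1c842
  after D4: wrote 5B at 0x06 = c842bd3c87
  after D5: wrote 2B at 0x1f = bee1
query mem[0x06]=0xc8, mem[0x0f]=0xc8, mem[0x20]=0xe1, mem[0x0a]=0x87

MEM[0x06,0x0f,0x20,0x0a] = c8 c8 e1 87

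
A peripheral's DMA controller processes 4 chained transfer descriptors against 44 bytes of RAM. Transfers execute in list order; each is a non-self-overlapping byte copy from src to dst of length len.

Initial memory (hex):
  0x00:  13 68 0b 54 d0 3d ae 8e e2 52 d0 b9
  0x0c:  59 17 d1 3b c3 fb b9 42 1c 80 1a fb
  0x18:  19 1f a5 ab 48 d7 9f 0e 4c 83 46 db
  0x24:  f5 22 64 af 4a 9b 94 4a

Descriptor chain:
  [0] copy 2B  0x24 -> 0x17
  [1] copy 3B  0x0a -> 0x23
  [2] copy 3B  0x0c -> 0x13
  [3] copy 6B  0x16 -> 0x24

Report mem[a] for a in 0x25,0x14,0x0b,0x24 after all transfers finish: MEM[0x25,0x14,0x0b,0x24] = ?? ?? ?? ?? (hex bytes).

MEM[0x25,0x14,0x0b,0x24] = f5 17 b9 1a

  after D0: wrote 2B at 0x17 = f522
  after D1: wrote 3B at 0x23 = d0b959
  after D2: wrote 3B at 0x13 = 5917d1
  after D3: wrote 6B at 0x24 = 1af5221fa5ab
query mem[0x25]=0xf5, mem[0x14]=0x17, mem[0x0b]=0xb9, mem[0x24]=0x1a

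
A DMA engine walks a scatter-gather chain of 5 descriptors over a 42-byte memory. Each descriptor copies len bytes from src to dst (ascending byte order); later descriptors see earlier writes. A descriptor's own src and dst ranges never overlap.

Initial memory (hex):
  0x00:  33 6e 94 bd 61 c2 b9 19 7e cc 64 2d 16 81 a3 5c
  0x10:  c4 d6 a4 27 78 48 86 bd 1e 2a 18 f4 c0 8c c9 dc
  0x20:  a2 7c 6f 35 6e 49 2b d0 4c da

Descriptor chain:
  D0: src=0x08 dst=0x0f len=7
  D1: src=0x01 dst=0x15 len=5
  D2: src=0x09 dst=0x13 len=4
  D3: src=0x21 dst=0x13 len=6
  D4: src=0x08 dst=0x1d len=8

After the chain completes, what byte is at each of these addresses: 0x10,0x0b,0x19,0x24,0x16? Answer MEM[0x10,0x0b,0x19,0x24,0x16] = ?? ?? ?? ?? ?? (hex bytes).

[0] 0x08->0x0f len=7 : 7e cc 64 2d 16 81 a3
[1] 0x01->0x15 len=5 : 6e 94 bd 61 c2
[2] 0x09->0x13 len=4 : cc 64 2d 16
[3] 0x21->0x13 len=6 : 7c 6f 35 6e 49 2b
[4] 0x08->0x1d len=8 : 7e cc 64 2d 16 81 a3 7e
query mem[0x10]=0xcc, mem[0x0b]=0x2d, mem[0x19]=0xc2, mem[0x24]=0x7e, mem[0x16]=0x6e

MEM[0x10,0x0b,0x19,0x24,0x16] = cc 2d c2 7e 6e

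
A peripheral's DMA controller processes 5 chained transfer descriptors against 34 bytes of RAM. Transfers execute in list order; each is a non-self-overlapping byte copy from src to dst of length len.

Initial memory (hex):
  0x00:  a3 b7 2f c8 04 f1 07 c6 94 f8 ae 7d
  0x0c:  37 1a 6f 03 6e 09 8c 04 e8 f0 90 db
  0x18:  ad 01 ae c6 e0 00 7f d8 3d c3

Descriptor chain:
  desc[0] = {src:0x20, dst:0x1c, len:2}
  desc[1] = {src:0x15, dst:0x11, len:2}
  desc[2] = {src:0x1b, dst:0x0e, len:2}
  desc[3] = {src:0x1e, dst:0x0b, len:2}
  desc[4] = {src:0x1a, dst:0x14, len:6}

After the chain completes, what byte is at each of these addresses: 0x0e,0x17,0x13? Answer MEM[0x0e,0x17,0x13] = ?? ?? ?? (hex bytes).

MEM[0x0e,0x17,0x13] = c6 c3 04

#0 dst[0x1c+2] := {0x3d,0xc3}
#1 dst[0x11+2] := {0xf0,0x90}
#2 dst[0x0e+2] := {0xc6,0x3d}
#3 dst[0x0b+2] := {0x7f,0xd8}
#4 dst[0x14+6] := {0xae,0xc6,0x3d,0xc3,0x7f,0xd8}
query mem[0x0e]=0xc6, mem[0x17]=0xc3, mem[0x13]=0x04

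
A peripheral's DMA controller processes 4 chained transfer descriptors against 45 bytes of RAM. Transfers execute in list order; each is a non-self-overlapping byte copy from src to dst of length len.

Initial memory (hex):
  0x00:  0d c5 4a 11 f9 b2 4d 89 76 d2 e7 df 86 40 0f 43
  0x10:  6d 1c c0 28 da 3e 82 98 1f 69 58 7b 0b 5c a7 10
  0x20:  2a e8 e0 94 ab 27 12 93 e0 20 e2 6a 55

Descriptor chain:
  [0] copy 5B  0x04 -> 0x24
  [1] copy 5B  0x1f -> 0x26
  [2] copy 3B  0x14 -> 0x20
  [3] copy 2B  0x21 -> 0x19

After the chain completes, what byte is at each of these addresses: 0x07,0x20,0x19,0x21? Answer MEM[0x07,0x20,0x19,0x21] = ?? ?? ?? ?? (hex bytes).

MEM[0x07,0x20,0x19,0x21] = 89 da 3e 3e

  after D0: wrote 5B at 0x24 = f9b24d8976
  after D1: wrote 5B at 0x26 = 102ae8e094
  after D2: wrote 3B at 0x20 = da3e82
  after D3: wrote 2B at 0x19 = 3e82
query mem[0x07]=0x89, mem[0x20]=0xda, mem[0x19]=0x3e, mem[0x21]=0x3e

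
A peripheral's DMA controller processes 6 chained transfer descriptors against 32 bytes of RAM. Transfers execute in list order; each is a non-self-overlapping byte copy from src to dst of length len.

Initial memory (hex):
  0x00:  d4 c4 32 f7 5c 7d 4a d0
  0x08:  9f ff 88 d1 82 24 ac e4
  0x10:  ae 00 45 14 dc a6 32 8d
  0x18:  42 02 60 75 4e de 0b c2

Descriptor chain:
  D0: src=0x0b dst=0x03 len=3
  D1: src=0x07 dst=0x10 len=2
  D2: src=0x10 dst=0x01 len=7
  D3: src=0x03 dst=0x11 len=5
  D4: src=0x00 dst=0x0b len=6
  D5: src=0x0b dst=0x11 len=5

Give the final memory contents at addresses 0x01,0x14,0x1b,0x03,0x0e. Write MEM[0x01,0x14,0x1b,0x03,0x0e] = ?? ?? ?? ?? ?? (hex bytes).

MEM[0x01,0x14,0x1b,0x03,0x0e] = d0 45 75 45 45

D0: mem[0x03..0x05] <- [d1 82 24]
D1: mem[0x10..0x11] <- [d0 9f]
D2: mem[0x01..0x07] <- [d0 9f 45 14 dc a6 32]
D3: mem[0x11..0x15] <- [45 14 dc a6 32]
D4: mem[0x0b..0x10] <- [d4 d0 9f 45 14 dc]
D5: mem[0x11..0x15] <- [d4 d0 9f 45 14]
query mem[0x01]=0xd0, mem[0x14]=0x45, mem[0x1b]=0x75, mem[0x03]=0x45, mem[0x0e]=0x45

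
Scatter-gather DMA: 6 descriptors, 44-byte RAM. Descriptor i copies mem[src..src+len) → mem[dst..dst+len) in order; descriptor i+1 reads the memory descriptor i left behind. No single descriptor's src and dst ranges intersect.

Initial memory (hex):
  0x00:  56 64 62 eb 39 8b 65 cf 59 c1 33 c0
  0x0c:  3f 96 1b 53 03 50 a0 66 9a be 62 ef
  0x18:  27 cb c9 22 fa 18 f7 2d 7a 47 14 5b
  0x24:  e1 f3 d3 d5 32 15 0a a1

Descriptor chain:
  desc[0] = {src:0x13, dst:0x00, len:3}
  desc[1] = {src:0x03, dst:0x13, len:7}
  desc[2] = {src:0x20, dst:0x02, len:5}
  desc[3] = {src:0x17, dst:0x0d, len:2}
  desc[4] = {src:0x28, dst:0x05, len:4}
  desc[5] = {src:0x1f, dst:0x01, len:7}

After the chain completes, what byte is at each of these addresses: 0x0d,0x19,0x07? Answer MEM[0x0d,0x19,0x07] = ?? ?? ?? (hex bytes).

MEM[0x0d,0x19,0x07] = cf c1 f3

[0] 0x13->0x00 len=3 : 66 9a be
[1] 0x03->0x13 len=7 : eb 39 8b 65 cf 59 c1
[2] 0x20->0x02 len=5 : 7a 47 14 5b e1
[3] 0x17->0x0d len=2 : cf 59
[4] 0x28->0x05 len=4 : 32 15 0a a1
[5] 0x1f->0x01 len=7 : 2d 7a 47 14 5b e1 f3
query mem[0x0d]=0xcf, mem[0x19]=0xc1, mem[0x07]=0xf3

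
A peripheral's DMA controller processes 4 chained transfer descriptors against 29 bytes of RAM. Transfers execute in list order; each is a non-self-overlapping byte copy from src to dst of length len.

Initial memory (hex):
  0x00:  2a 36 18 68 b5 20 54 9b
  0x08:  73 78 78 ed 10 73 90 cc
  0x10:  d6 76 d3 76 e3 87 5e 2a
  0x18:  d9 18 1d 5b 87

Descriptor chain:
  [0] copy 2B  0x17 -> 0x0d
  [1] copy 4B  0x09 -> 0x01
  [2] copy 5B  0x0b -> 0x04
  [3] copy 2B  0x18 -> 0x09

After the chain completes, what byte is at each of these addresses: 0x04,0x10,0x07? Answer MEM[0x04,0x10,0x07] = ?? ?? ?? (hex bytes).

MEM[0x04,0x10,0x07] = ed d6 d9

D0: mem[0x0d..0x0e] <- [2a d9]
D1: mem[0x01..0x04] <- [78 78 ed 10]
D2: mem[0x04..0x08] <- [ed 10 2a d9 cc]
D3: mem[0x09..0x0a] <- [d9 18]
query mem[0x04]=0xed, mem[0x10]=0xd6, mem[0x07]=0xd9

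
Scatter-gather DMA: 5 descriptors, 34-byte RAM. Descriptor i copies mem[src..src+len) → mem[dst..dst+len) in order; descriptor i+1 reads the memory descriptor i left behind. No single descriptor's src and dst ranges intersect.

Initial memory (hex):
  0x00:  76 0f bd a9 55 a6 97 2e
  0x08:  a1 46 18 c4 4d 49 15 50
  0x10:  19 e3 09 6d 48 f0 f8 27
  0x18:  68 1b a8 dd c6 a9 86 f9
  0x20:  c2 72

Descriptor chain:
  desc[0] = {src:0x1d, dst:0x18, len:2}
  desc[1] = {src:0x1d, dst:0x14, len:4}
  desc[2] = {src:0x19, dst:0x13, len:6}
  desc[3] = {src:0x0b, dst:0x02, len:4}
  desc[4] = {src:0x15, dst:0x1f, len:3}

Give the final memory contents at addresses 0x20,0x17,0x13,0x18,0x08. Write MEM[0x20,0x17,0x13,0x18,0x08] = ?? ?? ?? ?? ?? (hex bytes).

MEM[0x20,0x17,0x13,0x18,0x08] = c6 a9 86 86 a1

  after D0: wrote 2B at 0x18 = a986
  after D1: wrote 4B at 0x14 = a986f9c2
  after D2: wrote 6B at 0x13 = 86a8ddc6a986
  after D3: wrote 4B at 0x02 = c44d4915
  after D4: wrote 3B at 0x1f = ddc6a9
query mem[0x20]=0xc6, mem[0x17]=0xa9, mem[0x13]=0x86, mem[0x18]=0x86, mem[0x08]=0xa1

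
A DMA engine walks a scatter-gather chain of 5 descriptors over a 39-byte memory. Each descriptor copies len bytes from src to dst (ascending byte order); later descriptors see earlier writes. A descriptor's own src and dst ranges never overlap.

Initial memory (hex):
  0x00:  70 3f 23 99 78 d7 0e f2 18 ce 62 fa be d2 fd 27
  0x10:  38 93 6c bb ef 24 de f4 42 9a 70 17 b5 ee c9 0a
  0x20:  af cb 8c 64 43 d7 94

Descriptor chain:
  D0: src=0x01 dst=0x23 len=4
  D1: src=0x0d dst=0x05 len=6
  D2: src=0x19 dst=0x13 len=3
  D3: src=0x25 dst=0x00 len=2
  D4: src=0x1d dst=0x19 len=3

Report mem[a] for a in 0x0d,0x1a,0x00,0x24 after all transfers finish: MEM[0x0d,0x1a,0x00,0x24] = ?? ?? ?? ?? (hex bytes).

MEM[0x0d,0x1a,0x00,0x24] = d2 c9 99 23

#0 dst[0x23+4] := {0x3f,0x23,0x99,0x78}
#1 dst[0x05+6] := {0xd2,0xfd,0x27,0x38,0x93,0x6c}
#2 dst[0x13+3] := {0x9a,0x70,0x17}
#3 dst[0x00+2] := {0x99,0x78}
#4 dst[0x19+3] := {0xee,0xc9,0x0a}
query mem[0x0d]=0xd2, mem[0x1a]=0xc9, mem[0x00]=0x99, mem[0x24]=0x23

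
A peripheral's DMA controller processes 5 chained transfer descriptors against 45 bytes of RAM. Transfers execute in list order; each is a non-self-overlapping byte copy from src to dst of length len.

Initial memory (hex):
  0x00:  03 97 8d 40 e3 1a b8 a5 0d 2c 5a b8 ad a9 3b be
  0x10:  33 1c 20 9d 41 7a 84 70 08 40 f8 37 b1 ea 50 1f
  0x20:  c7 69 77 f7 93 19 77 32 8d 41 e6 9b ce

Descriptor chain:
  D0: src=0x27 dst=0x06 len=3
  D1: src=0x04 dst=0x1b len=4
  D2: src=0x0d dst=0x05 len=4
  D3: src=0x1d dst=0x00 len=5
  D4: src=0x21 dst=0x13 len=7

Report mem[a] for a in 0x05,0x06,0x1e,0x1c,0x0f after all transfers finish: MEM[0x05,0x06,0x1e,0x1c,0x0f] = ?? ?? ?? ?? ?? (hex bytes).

[0] 0x27->0x06 len=3 : 32 8d 41
[1] 0x04->0x1b len=4 : e3 1a 32 8d
[2] 0x0d->0x05 len=4 : a9 3b be 33
[3] 0x1d->0x00 len=5 : 32 8d 1f c7 69
[4] 0x21->0x13 len=7 : 69 77 f7 93 19 77 32
query mem[0x05]=0xa9, mem[0x06]=0x3b, mem[0x1e]=0x8d, mem[0x1c]=0x1a, mem[0x0f]=0xbe

MEM[0x05,0x06,0x1e,0x1c,0x0f] = a9 3b 8d 1a be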